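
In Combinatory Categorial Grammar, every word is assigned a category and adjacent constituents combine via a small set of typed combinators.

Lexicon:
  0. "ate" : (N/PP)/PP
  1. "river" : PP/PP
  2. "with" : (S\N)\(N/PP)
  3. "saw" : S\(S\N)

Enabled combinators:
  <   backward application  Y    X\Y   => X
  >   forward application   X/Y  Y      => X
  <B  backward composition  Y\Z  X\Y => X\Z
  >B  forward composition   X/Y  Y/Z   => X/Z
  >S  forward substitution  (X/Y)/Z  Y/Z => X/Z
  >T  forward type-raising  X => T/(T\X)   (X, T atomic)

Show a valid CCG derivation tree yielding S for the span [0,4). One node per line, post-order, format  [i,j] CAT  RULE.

[0,4] S   <
  [0,3] S\N   <
    [0,2] N/PP   >S
      [0,1] "ate" : (N/PP)/PP
      [1,2] "river" : PP/PP
    [2,3] "with" : (S\N)\(N/PP)
  [3,4] "saw" : S\(S\N)

[0,1] (N/PP)/PP  lex  "ate"
[1,2] PP/PP  lex  "river"
[0,2] N/PP  >S  k=1
[2,3] (S\N)\(N/PP)  lex  "with"
[0,3] S\N  <  k=2
[3,4] S\(S\N)  lex  "saw"
[0,4] S  <  k=3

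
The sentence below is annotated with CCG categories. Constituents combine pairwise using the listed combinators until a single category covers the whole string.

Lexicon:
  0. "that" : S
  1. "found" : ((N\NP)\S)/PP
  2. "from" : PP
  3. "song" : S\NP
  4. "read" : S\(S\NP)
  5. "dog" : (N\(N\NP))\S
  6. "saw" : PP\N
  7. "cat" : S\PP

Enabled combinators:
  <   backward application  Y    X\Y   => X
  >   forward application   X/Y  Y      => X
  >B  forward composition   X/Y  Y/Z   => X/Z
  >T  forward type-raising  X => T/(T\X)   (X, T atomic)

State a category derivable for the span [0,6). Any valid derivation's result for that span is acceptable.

[0,8] S   <
  [0,7] PP   <
    [0,6] N   <
      [0,3] N\NP   <
        [0,1] "that" : S
        [1,3] (N\NP)\S   >
          [1,2] "found" : ((N\NP)\S)/PP
          [2,3] "from" : PP
      [3,6] N\(N\NP)   <
        [3,5] S   <
          [3,4] "song" : S\NP
          [4,5] "read" : S\(S\NP)
        [5,6] "dog" : (N\(N\NP))\S
    [6,7] "saw" : PP\N
  [7,8] "cat" : S\PP

N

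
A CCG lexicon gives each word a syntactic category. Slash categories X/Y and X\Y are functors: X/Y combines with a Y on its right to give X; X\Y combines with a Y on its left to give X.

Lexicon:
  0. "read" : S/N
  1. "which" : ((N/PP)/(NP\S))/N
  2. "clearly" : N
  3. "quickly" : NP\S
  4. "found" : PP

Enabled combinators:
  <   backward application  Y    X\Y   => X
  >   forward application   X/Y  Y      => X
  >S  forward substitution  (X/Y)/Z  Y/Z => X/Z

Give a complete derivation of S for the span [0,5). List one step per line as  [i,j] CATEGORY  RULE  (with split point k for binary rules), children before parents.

[0,5] S   >
  [0,1] "read" : S/N
  [1,5] N   >
    [1,4] N/PP   >
      [1,3] (N/PP)/(NP\S)   >
        [1,2] "which" : ((N/PP)/(NP\S))/N
        [2,3] "clearly" : N
      [3,4] "quickly" : NP\S
    [4,5] "found" : PP

[0,1] S/N  lex  "read"
[1,2] ((N/PP)/(NP\S))/N  lex  "which"
[2,3] N  lex  "clearly"
[1,3] (N/PP)/(NP\S)  >  k=2
[3,4] NP\S  lex  "quickly"
[1,4] N/PP  >  k=3
[4,5] PP  lex  "found"
[1,5] N  >  k=4
[0,5] S  >  k=1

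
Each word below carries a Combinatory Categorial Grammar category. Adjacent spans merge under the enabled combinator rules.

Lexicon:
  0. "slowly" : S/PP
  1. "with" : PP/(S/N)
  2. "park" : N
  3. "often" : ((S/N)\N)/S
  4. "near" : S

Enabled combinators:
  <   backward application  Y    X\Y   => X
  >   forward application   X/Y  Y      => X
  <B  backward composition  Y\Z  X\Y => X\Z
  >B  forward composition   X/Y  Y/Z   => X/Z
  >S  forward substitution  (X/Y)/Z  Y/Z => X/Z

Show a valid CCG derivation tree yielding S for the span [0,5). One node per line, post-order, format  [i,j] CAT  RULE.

[0,1] S/PP  lex  "slowly"
[1,2] PP/(S/N)  lex  "with"
[2,3] N  lex  "park"
[3,4] ((S/N)\N)/S  lex  "often"
[4,5] S  lex  "near"
[3,5] (S/N)\N  >  k=4
[2,5] S/N  <  k=3
[1,5] PP  >  k=2
[0,5] S  >  k=1

[0,5] S   >
  [0,1] "slowly" : S/PP
  [1,5] PP   >
    [1,2] "with" : PP/(S/N)
    [2,5] S/N   <
      [2,3] "park" : N
      [3,5] (S/N)\N   >
        [3,4] "often" : ((S/N)\N)/S
        [4,5] "near" : S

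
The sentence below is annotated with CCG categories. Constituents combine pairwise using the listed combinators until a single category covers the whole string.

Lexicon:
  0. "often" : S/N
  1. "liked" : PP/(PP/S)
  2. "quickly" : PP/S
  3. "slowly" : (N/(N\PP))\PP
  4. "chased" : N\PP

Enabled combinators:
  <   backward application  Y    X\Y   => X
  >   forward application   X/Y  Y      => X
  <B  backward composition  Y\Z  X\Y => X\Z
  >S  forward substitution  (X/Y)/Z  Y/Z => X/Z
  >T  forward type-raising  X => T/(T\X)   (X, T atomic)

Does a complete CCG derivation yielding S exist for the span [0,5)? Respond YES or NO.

YES

[0,5] S   >
  [0,1] "often" : S/N
  [1,5] N   >
    [1,4] N/(N\PP)   <
      [1,3] PP   >
        [1,2] "liked" : PP/(PP/S)
        [2,3] "quickly" : PP/S
      [3,4] "slowly" : (N/(N\PP))\PP
    [4,5] "chased" : N\PP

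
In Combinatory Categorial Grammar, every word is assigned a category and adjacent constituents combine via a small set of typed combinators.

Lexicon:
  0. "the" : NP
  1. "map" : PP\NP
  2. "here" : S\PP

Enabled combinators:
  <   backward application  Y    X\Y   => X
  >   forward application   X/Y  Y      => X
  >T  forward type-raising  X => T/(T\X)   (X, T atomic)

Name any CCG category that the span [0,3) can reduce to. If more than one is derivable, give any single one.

[0,3] S   <
  [0,2] PP   >
    [0,1] PP/(PP\NP)   >T
      [0,1] "the" : NP
    [1,2] "map" : PP\NP
  [2,3] "here" : S\PP

S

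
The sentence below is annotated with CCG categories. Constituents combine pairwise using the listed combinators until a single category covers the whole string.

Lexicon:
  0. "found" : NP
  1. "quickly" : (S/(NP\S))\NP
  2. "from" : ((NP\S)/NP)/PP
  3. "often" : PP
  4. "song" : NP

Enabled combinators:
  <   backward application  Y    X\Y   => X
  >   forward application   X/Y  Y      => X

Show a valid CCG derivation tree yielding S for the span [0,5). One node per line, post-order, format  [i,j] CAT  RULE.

[0,5] S   >
  [0,2] S/(NP\S)   <
    [0,1] "found" : NP
    [1,2] "quickly" : (S/(NP\S))\NP
  [2,5] NP\S   >
    [2,4] (NP\S)/NP   >
      [2,3] "from" : ((NP\S)/NP)/PP
      [3,4] "often" : PP
    [4,5] "song" : NP

[0,1] NP  lex  "found"
[1,2] (S/(NP\S))\NP  lex  "quickly"
[0,2] S/(NP\S)  <  k=1
[2,3] ((NP\S)/NP)/PP  lex  "from"
[3,4] PP  lex  "often"
[2,4] (NP\S)/NP  >  k=3
[4,5] NP  lex  "song"
[2,5] NP\S  >  k=4
[0,5] S  >  k=2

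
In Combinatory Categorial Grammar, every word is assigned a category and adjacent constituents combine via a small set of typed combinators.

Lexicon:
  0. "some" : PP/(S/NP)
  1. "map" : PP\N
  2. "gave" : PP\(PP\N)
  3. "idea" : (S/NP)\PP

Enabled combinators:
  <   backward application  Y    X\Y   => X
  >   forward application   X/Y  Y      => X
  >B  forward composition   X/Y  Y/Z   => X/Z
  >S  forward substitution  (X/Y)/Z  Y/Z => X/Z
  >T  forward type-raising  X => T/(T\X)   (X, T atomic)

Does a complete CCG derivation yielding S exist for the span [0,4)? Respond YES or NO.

PP/(S/NP) PP\N PP\(PP\N) (S/NP)\PP
CKY chart[0,4] = {N/(N\PP), NP/(NP\PP), PP, PP/(PP\PP), S/(S\PP)}; S ∉ chart

NO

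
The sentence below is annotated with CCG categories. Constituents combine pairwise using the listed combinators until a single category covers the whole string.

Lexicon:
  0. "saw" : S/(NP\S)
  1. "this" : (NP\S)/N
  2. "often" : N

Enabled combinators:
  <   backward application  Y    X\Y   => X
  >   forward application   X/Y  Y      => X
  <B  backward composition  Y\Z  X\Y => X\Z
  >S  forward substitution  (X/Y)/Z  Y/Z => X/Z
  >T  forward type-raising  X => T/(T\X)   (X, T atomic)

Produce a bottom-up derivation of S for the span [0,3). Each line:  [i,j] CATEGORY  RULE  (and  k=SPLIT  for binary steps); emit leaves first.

[0,3] S   >
  [0,1] "saw" : S/(NP\S)
  [1,3] NP\S   >
    [1,2] "this" : (NP\S)/N
    [2,3] "often" : N

[0,1] S/(NP\S)  lex  "saw"
[1,2] (NP\S)/N  lex  "this"
[2,3] N  lex  "often"
[1,3] NP\S  >  k=2
[0,3] S  >  k=1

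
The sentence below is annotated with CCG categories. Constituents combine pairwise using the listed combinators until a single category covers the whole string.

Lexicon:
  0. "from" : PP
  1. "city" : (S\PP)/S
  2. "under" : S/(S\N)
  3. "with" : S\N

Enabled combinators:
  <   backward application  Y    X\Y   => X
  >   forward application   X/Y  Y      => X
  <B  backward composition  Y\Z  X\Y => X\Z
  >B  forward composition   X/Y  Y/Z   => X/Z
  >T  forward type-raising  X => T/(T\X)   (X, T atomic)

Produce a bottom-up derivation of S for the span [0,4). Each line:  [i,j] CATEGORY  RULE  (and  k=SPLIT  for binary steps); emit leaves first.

[0,4] S   <
  [0,1] "from" : PP
  [1,4] S\PP   >
    [1,2] "city" : (S\PP)/S
    [2,4] S   >
      [2,3] "under" : S/(S\N)
      [3,4] "with" : S\N

[0,1] PP  lex  "from"
[1,2] (S\PP)/S  lex  "city"
[2,3] S/(S\N)  lex  "under"
[3,4] S\N  lex  "with"
[2,4] S  >  k=3
[1,4] S\PP  >  k=2
[0,4] S  <  k=1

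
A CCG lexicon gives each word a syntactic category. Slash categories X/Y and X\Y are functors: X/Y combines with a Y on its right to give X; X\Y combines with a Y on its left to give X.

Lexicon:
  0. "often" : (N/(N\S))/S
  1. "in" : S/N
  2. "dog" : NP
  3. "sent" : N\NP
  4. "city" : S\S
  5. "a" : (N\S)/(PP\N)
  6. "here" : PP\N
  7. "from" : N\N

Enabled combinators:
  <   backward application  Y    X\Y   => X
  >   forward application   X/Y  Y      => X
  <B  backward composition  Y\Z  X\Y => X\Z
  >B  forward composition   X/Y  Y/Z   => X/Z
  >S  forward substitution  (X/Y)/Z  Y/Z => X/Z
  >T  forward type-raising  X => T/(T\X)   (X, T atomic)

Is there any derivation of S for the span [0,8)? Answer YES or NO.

NO

(N/(N\S))/S S/N NP N\NP S\S (N\S)/(PP\N) PP\N N\N
CKY chart[0,8] = {(N/(N\S))/(S\N), N, N/(N\N), NP/(NP\N), PP/(PP\N), S/(S\N)}; S ∉ chart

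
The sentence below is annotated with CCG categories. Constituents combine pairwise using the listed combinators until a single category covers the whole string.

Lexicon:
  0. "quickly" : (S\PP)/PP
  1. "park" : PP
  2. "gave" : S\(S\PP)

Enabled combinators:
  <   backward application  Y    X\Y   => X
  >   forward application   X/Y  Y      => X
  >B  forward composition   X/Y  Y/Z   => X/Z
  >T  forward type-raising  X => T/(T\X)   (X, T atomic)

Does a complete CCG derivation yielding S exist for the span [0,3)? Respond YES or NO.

[0,3] S   <
  [0,2] S\PP   >
    [0,1] "quickly" : (S\PP)/PP
    [1,2] "park" : PP
  [2,3] "gave" : S\(S\PP)

YES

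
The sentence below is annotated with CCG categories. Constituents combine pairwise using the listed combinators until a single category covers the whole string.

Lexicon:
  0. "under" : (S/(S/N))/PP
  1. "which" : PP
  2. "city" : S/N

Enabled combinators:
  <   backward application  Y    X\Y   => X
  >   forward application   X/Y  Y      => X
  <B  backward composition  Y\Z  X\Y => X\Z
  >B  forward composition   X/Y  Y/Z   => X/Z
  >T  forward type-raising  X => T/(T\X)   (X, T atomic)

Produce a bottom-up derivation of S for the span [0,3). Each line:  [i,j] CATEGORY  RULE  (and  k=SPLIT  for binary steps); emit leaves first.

[0,1] (S/(S/N))/PP  lex  "under"
[1,2] PP  lex  "which"
[0,2] S/(S/N)  >  k=1
[2,3] S/N  lex  "city"
[0,3] S  >  k=2

[0,3] S   >
  [0,2] S/(S/N)   >
    [0,1] "under" : (S/(S/N))/PP
    [1,2] "which" : PP
  [2,3] "city" : S/N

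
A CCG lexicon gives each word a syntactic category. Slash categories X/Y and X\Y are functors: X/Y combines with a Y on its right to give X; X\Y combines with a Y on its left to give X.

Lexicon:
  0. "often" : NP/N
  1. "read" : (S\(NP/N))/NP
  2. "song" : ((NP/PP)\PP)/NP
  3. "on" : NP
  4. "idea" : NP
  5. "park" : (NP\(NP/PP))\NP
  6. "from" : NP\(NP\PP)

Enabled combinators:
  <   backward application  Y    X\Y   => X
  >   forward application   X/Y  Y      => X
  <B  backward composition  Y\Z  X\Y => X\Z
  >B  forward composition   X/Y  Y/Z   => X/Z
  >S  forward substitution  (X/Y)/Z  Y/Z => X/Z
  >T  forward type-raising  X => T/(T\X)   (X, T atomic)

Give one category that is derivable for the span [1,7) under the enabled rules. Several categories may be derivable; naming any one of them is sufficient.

[0,7] S   <
  [0,1] "often" : NP/N
  [1,7] S\(NP/N)   >
    [1,2] "read" : (S\(NP/N))/NP
    [2,7] NP   <
      [2,6] NP\PP   <B
        [2,4] (NP/PP)\PP   >
          [2,3] "song" : ((NP/PP)\PP)/NP
          [3,4] "on" : NP
        [4,6] NP\(NP/PP)   <
          [4,5] "idea" : NP
          [5,6] "park" : (NP\(NP/PP))\NP
      [6,7] "from" : NP\(NP\PP)

S\(NP/N)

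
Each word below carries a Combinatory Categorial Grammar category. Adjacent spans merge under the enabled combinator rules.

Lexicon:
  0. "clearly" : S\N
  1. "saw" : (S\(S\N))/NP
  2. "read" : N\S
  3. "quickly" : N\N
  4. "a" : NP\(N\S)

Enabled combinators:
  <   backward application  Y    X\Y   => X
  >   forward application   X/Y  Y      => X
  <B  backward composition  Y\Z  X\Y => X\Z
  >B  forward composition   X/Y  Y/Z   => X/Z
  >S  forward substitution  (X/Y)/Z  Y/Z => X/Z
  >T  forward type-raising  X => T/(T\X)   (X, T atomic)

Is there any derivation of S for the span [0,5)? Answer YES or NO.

[0,5] S   <
  [0,1] "clearly" : S\N
  [1,5] S\(S\N)   >
    [1,2] "saw" : (S\(S\N))/NP
    [2,5] NP   <
      [2,4] N\S   <B
        [2,3] "read" : N\S
        [3,4] "quickly" : N\N
      [4,5] "a" : NP\(N\S)

YES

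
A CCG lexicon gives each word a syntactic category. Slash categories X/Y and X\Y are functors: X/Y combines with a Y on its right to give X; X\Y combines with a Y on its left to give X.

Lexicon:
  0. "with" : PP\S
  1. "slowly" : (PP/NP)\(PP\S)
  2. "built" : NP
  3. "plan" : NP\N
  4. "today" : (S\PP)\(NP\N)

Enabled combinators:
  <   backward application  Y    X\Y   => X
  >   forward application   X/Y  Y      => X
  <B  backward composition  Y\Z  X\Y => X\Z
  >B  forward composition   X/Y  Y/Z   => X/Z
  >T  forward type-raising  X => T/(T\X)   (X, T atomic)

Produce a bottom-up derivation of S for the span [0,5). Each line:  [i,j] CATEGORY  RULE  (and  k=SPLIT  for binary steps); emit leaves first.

[0,1] PP\S  lex  "with"
[1,2] (PP/NP)\(PP\S)  lex  "slowly"
[0,2] PP/NP  <  k=1
[2,3] NP  lex  "built"
[0,3] PP  >  k=2
[3,4] NP\N  lex  "plan"
[4,5] (S\PP)\(NP\N)  lex  "today"
[3,5] S\PP  <  k=4
[0,5] S  <  k=3

[0,5] S   <
  [0,3] PP   >
    [0,2] PP/NP   <
      [0,1] "with" : PP\S
      [1,2] "slowly" : (PP/NP)\(PP\S)
    [2,3] "built" : NP
  [3,5] S\PP   <
    [3,4] "plan" : NP\N
    [4,5] "today" : (S\PP)\(NP\N)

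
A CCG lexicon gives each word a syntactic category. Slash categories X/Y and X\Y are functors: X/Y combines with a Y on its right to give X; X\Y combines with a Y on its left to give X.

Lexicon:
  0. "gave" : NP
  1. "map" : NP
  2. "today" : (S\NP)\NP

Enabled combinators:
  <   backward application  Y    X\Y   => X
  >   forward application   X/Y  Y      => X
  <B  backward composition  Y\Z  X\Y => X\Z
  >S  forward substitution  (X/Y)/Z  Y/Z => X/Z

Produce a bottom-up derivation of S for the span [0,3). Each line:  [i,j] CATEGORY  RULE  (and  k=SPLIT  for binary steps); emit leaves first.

[0,1] NP  lex  "gave"
[1,2] NP  lex  "map"
[2,3] (S\NP)\NP  lex  "today"
[1,3] S\NP  <  k=2
[0,3] S  <  k=1

[0,3] S   <
  [0,1] "gave" : NP
  [1,3] S\NP   <
    [1,2] "map" : NP
    [2,3] "today" : (S\NP)\NP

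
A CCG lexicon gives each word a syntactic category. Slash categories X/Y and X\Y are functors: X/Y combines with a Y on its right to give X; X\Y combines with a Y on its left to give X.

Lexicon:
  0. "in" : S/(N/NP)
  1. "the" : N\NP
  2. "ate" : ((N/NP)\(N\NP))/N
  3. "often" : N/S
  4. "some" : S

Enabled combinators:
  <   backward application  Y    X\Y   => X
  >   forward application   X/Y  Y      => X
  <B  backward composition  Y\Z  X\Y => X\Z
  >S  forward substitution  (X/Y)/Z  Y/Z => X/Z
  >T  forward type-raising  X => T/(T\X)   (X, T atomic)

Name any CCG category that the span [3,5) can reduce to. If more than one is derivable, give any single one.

N

[0,5] S   >
  [0,1] "in" : S/(N/NP)
  [1,5] N/NP   <
    [1,2] "the" : N\NP
    [2,5] (N/NP)\(N\NP)   >
      [2,3] "ate" : ((N/NP)\(N\NP))/N
      [3,5] N   >
        [3,4] "often" : N/S
        [4,5] "some" : S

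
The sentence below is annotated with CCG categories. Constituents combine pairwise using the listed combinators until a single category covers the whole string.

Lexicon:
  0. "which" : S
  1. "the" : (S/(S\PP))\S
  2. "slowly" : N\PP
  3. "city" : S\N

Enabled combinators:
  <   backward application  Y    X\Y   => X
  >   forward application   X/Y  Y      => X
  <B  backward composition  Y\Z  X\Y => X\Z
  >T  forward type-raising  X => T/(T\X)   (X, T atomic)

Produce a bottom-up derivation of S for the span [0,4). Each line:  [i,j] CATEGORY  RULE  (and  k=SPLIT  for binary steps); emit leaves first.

[0,1] S  lex  "which"
[1,2] (S/(S\PP))\S  lex  "the"
[0,2] S/(S\PP)  <  k=1
[2,3] N\PP  lex  "slowly"
[3,4] S\N  lex  "city"
[2,4] S\PP  <B  k=3
[0,4] S  >  k=2

[0,4] S   >
  [0,2] S/(S\PP)   <
    [0,1] "which" : S
    [1,2] "the" : (S/(S\PP))\S
  [2,4] S\PP   <B
    [2,3] "slowly" : N\PP
    [3,4] "city" : S\N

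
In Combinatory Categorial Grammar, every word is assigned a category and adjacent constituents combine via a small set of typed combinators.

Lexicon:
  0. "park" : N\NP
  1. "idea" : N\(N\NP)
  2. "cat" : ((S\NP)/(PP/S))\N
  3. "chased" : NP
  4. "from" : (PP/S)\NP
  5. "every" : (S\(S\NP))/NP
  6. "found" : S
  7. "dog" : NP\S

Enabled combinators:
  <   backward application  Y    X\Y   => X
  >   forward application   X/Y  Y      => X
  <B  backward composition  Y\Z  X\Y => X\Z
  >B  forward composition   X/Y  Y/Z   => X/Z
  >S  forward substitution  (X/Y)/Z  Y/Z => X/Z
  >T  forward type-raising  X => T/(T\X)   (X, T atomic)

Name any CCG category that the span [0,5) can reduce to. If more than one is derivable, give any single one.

S\NP

[0,8] S   <
  [0,5] S\NP   >
    [0,3] (S\NP)/(PP/S)   <
      [0,2] N   <
        [0,1] "park" : N\NP
        [1,2] "idea" : N\(N\NP)
      [2,3] "cat" : ((S\NP)/(PP/S))\N
    [3,5] PP/S   <
      [3,4] "chased" : NP
      [4,5] "from" : (PP/S)\NP
  [5,8] S\(S\NP)   >
    [5,6] "every" : (S\(S\NP))/NP
    [6,8] NP   >
      [6,7] NP/(NP\S)   >T
        [6,7] "found" : S
      [7,8] "dog" : NP\S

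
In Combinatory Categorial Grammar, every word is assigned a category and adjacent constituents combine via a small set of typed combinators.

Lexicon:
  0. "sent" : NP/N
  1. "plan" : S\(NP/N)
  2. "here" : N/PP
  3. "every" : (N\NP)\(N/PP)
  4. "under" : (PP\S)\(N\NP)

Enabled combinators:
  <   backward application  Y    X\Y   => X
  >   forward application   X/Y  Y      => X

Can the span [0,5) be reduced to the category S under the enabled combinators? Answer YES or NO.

NO

NP/N S\(NP/N) N/PP (N\NP)\(N/PP) (PP\S)\(N\NP)
CKY chart[0,5] = {PP}; S ∉ chart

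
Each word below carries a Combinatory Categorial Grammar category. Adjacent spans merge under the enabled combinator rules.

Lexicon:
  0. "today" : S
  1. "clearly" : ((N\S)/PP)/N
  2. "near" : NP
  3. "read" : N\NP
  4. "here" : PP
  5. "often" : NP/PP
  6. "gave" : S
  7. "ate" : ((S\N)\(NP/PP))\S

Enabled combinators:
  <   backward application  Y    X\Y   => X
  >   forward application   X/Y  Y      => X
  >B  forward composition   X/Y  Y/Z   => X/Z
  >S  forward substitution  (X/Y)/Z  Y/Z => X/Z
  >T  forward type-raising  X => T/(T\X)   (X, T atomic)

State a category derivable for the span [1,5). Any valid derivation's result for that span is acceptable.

[0,8] S   <
  [0,5] N   >
    [0,1] N/(N\S)   >T
      [0,1] "today" : S
    [1,5] N\S   >
      [1,4] (N\S)/PP   >
        [1,2] "clearly" : ((N\S)/PP)/N
        [2,4] N   <
          [2,3] "near" : NP
          [3,4] "read" : N\NP
      [4,5] "here" : PP
  [5,8] S\N   <
    [5,6] "often" : NP/PP
    [6,8] (S\N)\(NP/PP)   <
      [6,7] "gave" : S
      [7,8] "ate" : ((S\N)\(NP/PP))\S

N\S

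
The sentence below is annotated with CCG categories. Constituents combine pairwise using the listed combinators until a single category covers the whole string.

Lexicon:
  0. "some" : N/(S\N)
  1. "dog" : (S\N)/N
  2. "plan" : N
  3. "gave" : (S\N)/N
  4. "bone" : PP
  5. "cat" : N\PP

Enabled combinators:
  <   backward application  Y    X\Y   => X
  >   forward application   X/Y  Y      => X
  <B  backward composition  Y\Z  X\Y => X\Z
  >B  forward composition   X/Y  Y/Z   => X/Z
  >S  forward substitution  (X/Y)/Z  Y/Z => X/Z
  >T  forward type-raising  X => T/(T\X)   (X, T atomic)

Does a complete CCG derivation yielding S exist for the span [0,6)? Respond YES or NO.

[0,6] S   <
  [0,3] N   >
    [0,1] "some" : N/(S\N)
    [1,3] S\N   >
      [1,2] "dog" : (S\N)/N
      [2,3] "plan" : N
  [3,6] S\N   >
    [3,4] "gave" : (S\N)/N
    [4,6] N   <
      [4,5] "bone" : PP
      [5,6] "cat" : N\PP

YES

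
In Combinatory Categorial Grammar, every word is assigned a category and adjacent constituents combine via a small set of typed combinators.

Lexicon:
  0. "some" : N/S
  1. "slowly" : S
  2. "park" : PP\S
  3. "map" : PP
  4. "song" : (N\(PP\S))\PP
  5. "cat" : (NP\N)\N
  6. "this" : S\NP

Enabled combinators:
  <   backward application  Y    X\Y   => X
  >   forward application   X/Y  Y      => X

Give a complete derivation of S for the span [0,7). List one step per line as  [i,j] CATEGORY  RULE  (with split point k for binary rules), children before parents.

[0,7] S   <
  [0,6] NP   <
    [0,2] N   >
      [0,1] "some" : N/S
      [1,2] "slowly" : S
    [2,6] NP\N   <
      [2,5] N   <
        [2,3] "park" : PP\S
        [3,5] N\(PP\S)   <
          [3,4] "map" : PP
          [4,5] "song" : (N\(PP\S))\PP
      [5,6] "cat" : (NP\N)\N
  [6,7] "this" : S\NP

[0,1] N/S  lex  "some"
[1,2] S  lex  "slowly"
[0,2] N  >  k=1
[2,3] PP\S  lex  "park"
[3,4] PP  lex  "map"
[4,5] (N\(PP\S))\PP  lex  "song"
[3,5] N\(PP\S)  <  k=4
[2,5] N  <  k=3
[5,6] (NP\N)\N  lex  "cat"
[2,6] NP\N  <  k=5
[0,6] NP  <  k=2
[6,7] S\NP  lex  "this"
[0,7] S  <  k=6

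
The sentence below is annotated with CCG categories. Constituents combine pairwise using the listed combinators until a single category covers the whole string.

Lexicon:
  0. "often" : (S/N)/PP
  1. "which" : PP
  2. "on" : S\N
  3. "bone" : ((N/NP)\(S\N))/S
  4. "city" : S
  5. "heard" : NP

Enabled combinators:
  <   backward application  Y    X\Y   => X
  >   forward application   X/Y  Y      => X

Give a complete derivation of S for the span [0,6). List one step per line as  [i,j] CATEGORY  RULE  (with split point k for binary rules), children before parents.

[0,6] S   >
  [0,2] S/N   >
    [0,1] "often" : (S/N)/PP
    [1,2] "which" : PP
  [2,6] N   >
    [2,5] N/NP   <
      [2,3] "on" : S\N
      [3,5] (N/NP)\(S\N)   >
        [3,4] "bone" : ((N/NP)\(S\N))/S
        [4,5] "city" : S
    [5,6] "heard" : NP

[0,1] (S/N)/PP  lex  "often"
[1,2] PP  lex  "which"
[0,2] S/N  >  k=1
[2,3] S\N  lex  "on"
[3,4] ((N/NP)\(S\N))/S  lex  "bone"
[4,5] S  lex  "city"
[3,5] (N/NP)\(S\N)  >  k=4
[2,5] N/NP  <  k=3
[5,6] NP  lex  "heard"
[2,6] N  >  k=5
[0,6] S  >  k=2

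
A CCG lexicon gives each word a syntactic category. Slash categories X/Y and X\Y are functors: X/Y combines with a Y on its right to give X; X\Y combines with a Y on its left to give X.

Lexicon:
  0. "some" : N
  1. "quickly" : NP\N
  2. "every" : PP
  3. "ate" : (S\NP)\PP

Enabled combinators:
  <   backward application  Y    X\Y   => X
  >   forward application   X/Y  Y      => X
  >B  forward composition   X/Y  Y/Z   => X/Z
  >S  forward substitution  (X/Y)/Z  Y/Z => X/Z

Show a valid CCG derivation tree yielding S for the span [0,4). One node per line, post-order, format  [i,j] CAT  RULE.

[0,4] S   <
  [0,2] NP   <
    [0,1] "some" : N
    [1,2] "quickly" : NP\N
  [2,4] S\NP   <
    [2,3] "every" : PP
    [3,4] "ate" : (S\NP)\PP

[0,1] N  lex  "some"
[1,2] NP\N  lex  "quickly"
[0,2] NP  <  k=1
[2,3] PP  lex  "every"
[3,4] (S\NP)\PP  lex  "ate"
[2,4] S\NP  <  k=3
[0,4] S  <  k=2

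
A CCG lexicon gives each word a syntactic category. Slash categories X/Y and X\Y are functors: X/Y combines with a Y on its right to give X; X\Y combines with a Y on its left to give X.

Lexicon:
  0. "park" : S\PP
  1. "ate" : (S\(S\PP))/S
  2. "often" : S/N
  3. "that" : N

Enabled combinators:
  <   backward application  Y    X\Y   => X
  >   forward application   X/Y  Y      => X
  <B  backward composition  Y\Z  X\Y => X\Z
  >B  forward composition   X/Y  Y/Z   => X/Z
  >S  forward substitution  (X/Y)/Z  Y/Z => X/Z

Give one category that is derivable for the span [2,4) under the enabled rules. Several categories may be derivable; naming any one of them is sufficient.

S

[0,4] S   <
  [0,1] "park" : S\PP
  [1,4] S\(S\PP)   >
    [1,2] "ate" : (S\(S\PP))/S
    [2,4] S   >
      [2,3] "often" : S/N
      [3,4] "that" : N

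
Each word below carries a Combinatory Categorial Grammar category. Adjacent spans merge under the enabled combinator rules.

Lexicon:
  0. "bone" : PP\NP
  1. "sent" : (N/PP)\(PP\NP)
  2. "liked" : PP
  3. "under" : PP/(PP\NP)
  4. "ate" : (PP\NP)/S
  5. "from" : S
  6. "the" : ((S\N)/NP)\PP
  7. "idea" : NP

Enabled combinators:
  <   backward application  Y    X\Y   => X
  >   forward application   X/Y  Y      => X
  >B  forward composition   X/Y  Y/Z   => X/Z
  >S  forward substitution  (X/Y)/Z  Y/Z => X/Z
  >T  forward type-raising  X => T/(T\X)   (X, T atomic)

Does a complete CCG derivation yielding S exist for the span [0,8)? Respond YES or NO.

[0,8] S   <
  [0,3] N   >
    [0,2] N/PP   <
      [0,1] "bone" : PP\NP
      [1,2] "sent" : (N/PP)\(PP\NP)
    [2,3] "liked" : PP
  [3,8] S\N   >
    [3,7] (S\N)/NP   <
      [3,6] PP   >
        [3,4] "under" : PP/(PP\NP)
        [4,6] PP\NP   >
          [4,5] "ate" : (PP\NP)/S
          [5,6] "from" : S
      [6,7] "the" : ((S\N)/NP)\PP
    [7,8] "idea" : NP

YES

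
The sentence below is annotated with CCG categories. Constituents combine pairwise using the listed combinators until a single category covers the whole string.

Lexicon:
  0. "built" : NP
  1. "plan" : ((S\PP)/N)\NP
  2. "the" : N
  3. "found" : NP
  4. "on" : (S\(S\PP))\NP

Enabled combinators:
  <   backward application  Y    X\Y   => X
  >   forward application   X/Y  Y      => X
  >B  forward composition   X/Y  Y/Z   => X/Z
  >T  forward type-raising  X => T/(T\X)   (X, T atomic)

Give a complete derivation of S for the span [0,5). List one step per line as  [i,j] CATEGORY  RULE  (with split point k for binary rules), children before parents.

[0,1] NP  lex  "built"
[1,2] ((S\PP)/N)\NP  lex  "plan"
[0,2] (S\PP)/N  <  k=1
[2,3] N  lex  "the"
[0,3] S\PP  >  k=2
[3,4] NP  lex  "found"
[4,5] (S\(S\PP))\NP  lex  "on"
[3,5] S\(S\PP)  <  k=4
[0,5] S  <  k=3

[0,5] S   <
  [0,3] S\PP   >
    [0,2] (S\PP)/N   <
      [0,1] "built" : NP
      [1,2] "plan" : ((S\PP)/N)\NP
    [2,3] "the" : N
  [3,5] S\(S\PP)   <
    [3,4] "found" : NP
    [4,5] "on" : (S\(S\PP))\NP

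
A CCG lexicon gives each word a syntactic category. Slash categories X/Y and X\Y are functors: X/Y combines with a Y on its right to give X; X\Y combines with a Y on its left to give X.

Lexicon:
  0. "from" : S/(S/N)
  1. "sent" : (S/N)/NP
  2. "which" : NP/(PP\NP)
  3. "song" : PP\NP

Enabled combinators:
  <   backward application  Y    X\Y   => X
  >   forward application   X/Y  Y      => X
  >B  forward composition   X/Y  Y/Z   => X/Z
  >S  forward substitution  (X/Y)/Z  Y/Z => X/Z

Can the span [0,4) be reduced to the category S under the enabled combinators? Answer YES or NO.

[0,4] S   >
  [0,2] S/NP   >B
    [0,1] "from" : S/(S/N)
    [1,2] "sent" : (S/N)/NP
  [2,4] NP   >
    [2,3] "which" : NP/(PP\NP)
    [3,4] "song" : PP\NP

YES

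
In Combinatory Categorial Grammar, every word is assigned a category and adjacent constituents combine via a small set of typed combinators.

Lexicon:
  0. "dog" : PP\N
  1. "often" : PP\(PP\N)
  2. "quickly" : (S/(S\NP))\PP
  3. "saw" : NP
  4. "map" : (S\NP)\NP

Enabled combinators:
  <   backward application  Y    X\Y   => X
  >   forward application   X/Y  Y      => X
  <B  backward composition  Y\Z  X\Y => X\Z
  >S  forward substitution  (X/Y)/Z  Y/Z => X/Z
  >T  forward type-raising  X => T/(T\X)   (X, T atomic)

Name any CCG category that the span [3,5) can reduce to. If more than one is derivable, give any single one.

[0,5] S   >
  [0,3] S/(S\NP)   <
    [0,2] PP   <
      [0,1] "dog" : PP\N
      [1,2] "often" : PP\(PP\N)
    [2,3] "quickly" : (S/(S\NP))\PP
  [3,5] S\NP   <
    [3,4] "saw" : NP
    [4,5] "map" : (S\NP)\NP

S\NP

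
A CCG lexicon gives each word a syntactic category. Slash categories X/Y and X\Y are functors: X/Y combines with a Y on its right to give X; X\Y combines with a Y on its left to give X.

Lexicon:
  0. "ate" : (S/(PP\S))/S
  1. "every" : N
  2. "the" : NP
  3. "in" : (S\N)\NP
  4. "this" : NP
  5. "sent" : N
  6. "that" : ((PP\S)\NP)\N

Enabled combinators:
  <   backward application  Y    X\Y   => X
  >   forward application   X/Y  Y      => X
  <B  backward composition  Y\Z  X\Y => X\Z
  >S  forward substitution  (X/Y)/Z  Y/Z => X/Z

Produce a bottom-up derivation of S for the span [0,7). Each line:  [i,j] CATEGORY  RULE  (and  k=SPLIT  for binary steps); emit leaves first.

[0,1] (S/(PP\S))/S  lex  "ate"
[1,2] N  lex  "every"
[2,3] NP  lex  "the"
[3,4] (S\N)\NP  lex  "in"
[2,4] S\N  <  k=3
[1,4] S  <  k=2
[0,4] S/(PP\S)  >  k=1
[4,5] NP  lex  "this"
[5,6] N  lex  "sent"
[6,7] ((PP\S)\NP)\N  lex  "that"
[5,7] (PP\S)\NP  <  k=6
[4,7] PP\S  <  k=5
[0,7] S  >  k=4

[0,7] S   >
  [0,4] S/(PP\S)   >
    [0,1] "ate" : (S/(PP\S))/S
    [1,4] S   <
      [1,2] "every" : N
      [2,4] S\N   <
        [2,3] "the" : NP
        [3,4] "in" : (S\N)\NP
  [4,7] PP\S   <
    [4,5] "this" : NP
    [5,7] (PP\S)\NP   <
      [5,6] "sent" : N
      [6,7] "that" : ((PP\S)\NP)\N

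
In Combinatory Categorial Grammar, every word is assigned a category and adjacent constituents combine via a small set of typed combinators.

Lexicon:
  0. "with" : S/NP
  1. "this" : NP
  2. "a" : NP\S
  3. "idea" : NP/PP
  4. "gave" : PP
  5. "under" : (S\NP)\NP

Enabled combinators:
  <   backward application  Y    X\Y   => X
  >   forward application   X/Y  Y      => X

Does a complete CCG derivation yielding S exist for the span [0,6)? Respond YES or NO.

[0,6] S   <
  [0,3] NP   <
    [0,2] S   >
      [0,1] "with" : S/NP
      [1,2] "this" : NP
    [2,3] "a" : NP\S
  [3,6] S\NP   <
    [3,5] NP   >
      [3,4] "idea" : NP/PP
      [4,5] "gave" : PP
    [5,6] "under" : (S\NP)\NP

YES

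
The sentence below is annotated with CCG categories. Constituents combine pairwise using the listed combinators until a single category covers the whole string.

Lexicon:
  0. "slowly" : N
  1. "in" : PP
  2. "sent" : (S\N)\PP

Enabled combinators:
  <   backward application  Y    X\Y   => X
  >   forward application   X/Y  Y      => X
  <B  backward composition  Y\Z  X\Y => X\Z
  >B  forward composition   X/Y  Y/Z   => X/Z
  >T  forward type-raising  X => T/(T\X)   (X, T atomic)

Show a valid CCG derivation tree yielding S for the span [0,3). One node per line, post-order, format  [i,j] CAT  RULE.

[0,1] N  lex  "slowly"
[1,2] PP  lex  "in"
[2,3] (S\N)\PP  lex  "sent"
[1,3] S\N  <  k=2
[0,3] S  <  k=1

[0,3] S   <
  [0,1] "slowly" : N
  [1,3] S\N   <
    [1,2] "in" : PP
    [2,3] "sent" : (S\N)\PP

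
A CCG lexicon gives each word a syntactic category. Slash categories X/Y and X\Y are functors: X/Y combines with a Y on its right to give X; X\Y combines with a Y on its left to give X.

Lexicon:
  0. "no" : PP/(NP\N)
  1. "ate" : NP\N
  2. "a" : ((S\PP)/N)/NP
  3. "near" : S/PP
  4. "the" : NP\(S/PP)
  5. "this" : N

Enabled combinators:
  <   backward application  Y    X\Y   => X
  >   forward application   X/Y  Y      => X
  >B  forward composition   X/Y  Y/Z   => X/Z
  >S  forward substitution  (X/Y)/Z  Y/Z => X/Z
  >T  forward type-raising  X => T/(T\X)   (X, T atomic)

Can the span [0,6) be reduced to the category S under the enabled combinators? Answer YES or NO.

YES

[0,6] S   <
  [0,2] PP   >
    [0,1] "no" : PP/(NP\N)
    [1,2] "ate" : NP\N
  [2,6] S\PP   >
    [2,5] (S\PP)/N   >
      [2,3] "a" : ((S\PP)/N)/NP
      [3,5] NP   <
        [3,4] "near" : S/PP
        [4,5] "the" : NP\(S/PP)
    [5,6] "this" : N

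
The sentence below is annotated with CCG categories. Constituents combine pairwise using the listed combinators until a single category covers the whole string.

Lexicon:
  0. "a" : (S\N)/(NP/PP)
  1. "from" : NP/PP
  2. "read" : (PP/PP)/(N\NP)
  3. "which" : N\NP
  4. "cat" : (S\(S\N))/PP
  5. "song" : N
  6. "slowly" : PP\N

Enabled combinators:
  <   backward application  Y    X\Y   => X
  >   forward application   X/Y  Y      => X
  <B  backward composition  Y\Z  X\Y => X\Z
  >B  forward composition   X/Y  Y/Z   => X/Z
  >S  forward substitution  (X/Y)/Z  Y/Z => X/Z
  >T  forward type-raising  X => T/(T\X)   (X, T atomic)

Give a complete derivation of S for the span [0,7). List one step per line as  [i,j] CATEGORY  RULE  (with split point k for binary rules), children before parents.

[0,7] S   <
  [0,4] S\N   >
    [0,1] "a" : (S\N)/(NP/PP)
    [1,4] NP/PP   >B
      [1,2] "from" : NP/PP
      [2,4] PP/PP   >
        [2,3] "read" : (PP/PP)/(N\NP)
        [3,4] "which" : N\NP
  [4,7] S\(S\N)   >
    [4,5] "cat" : (S\(S\N))/PP
    [5,7] PP   <
      [5,6] "song" : N
      [6,7] "slowly" : PP\N

[0,1] (S\N)/(NP/PP)  lex  "a"
[1,2] NP/PP  lex  "from"
[2,3] (PP/PP)/(N\NP)  lex  "read"
[3,4] N\NP  lex  "which"
[2,4] PP/PP  >  k=3
[1,4] NP/PP  >B  k=2
[0,4] S\N  >  k=1
[4,5] (S\(S\N))/PP  lex  "cat"
[5,6] N  lex  "song"
[6,7] PP\N  lex  "slowly"
[5,7] PP  <  k=6
[4,7] S\(S\N)  >  k=5
[0,7] S  <  k=4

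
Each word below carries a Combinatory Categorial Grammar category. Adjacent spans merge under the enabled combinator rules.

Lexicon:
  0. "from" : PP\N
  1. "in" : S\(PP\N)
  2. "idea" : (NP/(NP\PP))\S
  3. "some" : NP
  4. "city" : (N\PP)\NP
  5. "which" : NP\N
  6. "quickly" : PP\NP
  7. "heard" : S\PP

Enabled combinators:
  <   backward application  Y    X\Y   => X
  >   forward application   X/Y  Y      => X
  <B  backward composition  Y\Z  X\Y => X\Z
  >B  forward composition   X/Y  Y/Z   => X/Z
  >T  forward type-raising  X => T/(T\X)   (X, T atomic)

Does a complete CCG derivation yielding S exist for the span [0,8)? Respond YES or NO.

[0,8] S   <
  [0,6] NP   >
    [0,3] NP/(NP\PP)   <
      [0,2] S   <
        [0,1] "from" : PP\N
        [1,2] "in" : S\(PP\N)
      [2,3] "idea" : (NP/(NP\PP))\S
    [3,6] NP\PP   <B
      [3,5] N\PP   <
        [3,4] "some" : NP
        [4,5] "city" : (N\PP)\NP
      [5,6] "which" : NP\N
  [6,8] S\NP   <B
    [6,7] "quickly" : PP\NP
    [7,8] "heard" : S\PP

YES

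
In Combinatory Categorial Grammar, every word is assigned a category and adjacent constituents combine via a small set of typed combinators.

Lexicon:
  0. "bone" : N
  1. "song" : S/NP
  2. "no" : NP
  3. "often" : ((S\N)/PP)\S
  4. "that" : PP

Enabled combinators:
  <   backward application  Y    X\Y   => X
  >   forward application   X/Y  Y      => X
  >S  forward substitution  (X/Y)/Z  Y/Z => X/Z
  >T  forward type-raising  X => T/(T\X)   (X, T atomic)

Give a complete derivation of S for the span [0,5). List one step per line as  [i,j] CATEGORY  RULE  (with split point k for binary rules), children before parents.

[0,1] N  lex  "bone"
[0,1] S/(S\N)  >T
[1,2] S/NP  lex  "song"
[2,3] NP  lex  "no"
[1,3] S  >  k=2
[3,4] ((S\N)/PP)\S  lex  "often"
[1,4] (S\N)/PP  <  k=3
[4,5] PP  lex  "that"
[1,5] S\N  >  k=4
[0,5] S  >  k=1

[0,5] S   >
  [0,1] S/(S\N)   >T
    [0,1] "bone" : N
  [1,5] S\N   >
    [1,4] (S\N)/PP   <
      [1,3] S   >
        [1,2] "song" : S/NP
        [2,3] "no" : NP
      [3,4] "often" : ((S\N)/PP)\S
    [4,5] "that" : PP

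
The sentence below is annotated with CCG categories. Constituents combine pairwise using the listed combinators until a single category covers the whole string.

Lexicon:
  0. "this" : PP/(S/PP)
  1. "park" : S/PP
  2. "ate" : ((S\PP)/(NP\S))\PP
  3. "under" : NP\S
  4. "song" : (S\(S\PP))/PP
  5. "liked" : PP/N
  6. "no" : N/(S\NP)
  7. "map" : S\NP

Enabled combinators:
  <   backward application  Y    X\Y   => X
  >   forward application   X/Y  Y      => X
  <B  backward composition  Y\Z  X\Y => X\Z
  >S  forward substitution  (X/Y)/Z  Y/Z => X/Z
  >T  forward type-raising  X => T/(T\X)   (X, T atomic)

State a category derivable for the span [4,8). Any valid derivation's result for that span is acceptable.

S\(S\PP)

[0,8] S   <
  [0,4] S\PP   >
    [0,3] (S\PP)/(NP\S)   <
      [0,2] PP   >
        [0,1] "this" : PP/(S/PP)
        [1,2] "park" : S/PP
      [2,3] "ate" : ((S\PP)/(NP\S))\PP
    [3,4] "under" : NP\S
  [4,8] S\(S\PP)   >
    [4,5] "song" : (S\(S\PP))/PP
    [5,8] PP   >
      [5,6] "liked" : PP/N
      [6,8] N   >
        [6,7] "no" : N/(S\NP)
        [7,8] "map" : S\NP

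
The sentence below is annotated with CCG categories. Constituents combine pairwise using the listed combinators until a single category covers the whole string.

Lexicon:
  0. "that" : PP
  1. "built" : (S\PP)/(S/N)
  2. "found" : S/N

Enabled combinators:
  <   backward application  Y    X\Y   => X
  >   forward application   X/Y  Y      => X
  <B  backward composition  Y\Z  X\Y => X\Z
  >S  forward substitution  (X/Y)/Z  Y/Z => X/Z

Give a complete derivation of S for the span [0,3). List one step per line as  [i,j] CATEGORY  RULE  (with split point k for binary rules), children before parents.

[0,3] S   <
  [0,1] "that" : PP
  [1,3] S\PP   >
    [1,2] "built" : (S\PP)/(S/N)
    [2,3] "found" : S/N

[0,1] PP  lex  "that"
[1,2] (S\PP)/(S/N)  lex  "built"
[2,3] S/N  lex  "found"
[1,3] S\PP  >  k=2
[0,3] S  <  k=1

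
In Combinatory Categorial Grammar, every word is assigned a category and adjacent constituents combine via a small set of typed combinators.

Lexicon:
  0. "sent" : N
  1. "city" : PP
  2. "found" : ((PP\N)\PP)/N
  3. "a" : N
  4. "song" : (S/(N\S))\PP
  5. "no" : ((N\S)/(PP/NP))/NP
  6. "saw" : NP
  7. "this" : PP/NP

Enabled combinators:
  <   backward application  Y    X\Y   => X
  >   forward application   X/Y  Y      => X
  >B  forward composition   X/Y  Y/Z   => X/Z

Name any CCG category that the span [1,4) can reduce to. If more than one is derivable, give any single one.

[0,8] S   >
  [0,5] S/(N\S)   <
    [0,4] PP   <
      [0,1] "sent" : N
      [1,4] PP\N   <
        [1,2] "city" : PP
        [2,4] (PP\N)\PP   >
          [2,3] "found" : ((PP\N)\PP)/N
          [3,4] "a" : N
    [4,5] "song" : (S/(N\S))\PP
  [5,8] N\S   >
    [5,7] (N\S)/(PP/NP)   >
      [5,6] "no" : ((N\S)/(PP/NP))/NP
      [6,7] "saw" : NP
    [7,8] "this" : PP/NP

PP\N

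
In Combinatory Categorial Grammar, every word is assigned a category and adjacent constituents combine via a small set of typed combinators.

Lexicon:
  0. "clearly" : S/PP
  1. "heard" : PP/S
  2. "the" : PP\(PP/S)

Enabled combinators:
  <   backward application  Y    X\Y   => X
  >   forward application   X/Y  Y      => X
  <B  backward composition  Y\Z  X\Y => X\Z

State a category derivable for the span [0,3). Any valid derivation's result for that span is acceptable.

S

[0,3] S   >
  [0,1] "clearly" : S/PP
  [1,3] PP   <
    [1,2] "heard" : PP/S
    [2,3] "the" : PP\(PP/S)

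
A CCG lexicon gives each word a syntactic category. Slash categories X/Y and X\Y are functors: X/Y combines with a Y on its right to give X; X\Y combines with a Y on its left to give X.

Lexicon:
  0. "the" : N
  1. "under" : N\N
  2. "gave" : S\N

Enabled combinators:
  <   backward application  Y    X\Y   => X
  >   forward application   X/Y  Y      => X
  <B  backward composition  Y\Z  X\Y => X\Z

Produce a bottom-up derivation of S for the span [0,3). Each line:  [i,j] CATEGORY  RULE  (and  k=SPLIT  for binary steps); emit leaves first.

[0,1] N  lex  "the"
[1,2] N\N  lex  "under"
[2,3] S\N  lex  "gave"
[1,3] S\N  <B  k=2
[0,3] S  <  k=1

[0,3] S   <
  [0,1] "the" : N
  [1,3] S\N   <B
    [1,2] "under" : N\N
    [2,3] "gave" : S\N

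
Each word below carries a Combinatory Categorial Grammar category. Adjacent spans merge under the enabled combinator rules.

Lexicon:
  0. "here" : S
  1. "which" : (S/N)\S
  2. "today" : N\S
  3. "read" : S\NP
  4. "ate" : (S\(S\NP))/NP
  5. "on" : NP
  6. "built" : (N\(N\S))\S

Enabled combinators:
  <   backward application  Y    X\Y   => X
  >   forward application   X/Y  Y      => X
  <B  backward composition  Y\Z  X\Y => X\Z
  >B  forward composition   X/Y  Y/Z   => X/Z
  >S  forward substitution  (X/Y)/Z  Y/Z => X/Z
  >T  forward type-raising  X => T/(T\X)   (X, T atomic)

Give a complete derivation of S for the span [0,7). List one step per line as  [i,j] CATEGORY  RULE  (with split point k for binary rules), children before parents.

[0,1] S  lex  "here"
[1,2] (S/N)\S  lex  "which"
[0,2] S/N  <  k=1
[2,3] N\S  lex  "today"
[3,4] S\NP  lex  "read"
[4,5] (S\(S\NP))/NP  lex  "ate"
[5,6] NP  lex  "on"
[4,6] S\(S\NP)  >  k=5
[3,6] S  <  k=4
[6,7] (N\(N\S))\S  lex  "built"
[3,7] N\(N\S)  <  k=6
[2,7] N  <  k=3
[0,7] S  >  k=2

[0,7] S   >
  [0,2] S/N   <
    [0,1] "here" : S
    [1,2] "which" : (S/N)\S
  [2,7] N   <
    [2,3] "today" : N\S
    [3,7] N\(N\S)   <
      [3,6] S   <
        [3,4] "read" : S\NP
        [4,6] S\(S\NP)   >
          [4,5] "ate" : (S\(S\NP))/NP
          [5,6] "on" : NP
      [6,7] "built" : (N\(N\S))\S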